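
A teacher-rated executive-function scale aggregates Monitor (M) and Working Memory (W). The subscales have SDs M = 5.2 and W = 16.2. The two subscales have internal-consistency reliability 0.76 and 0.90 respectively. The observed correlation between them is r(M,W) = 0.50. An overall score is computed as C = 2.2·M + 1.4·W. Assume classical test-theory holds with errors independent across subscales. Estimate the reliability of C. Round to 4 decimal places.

Var(C) = 2.2²·5.2² + 1.4²·16.2² + 2·[3.08·5.2·16.2·0.50] = 645.256 + 259.459 = 904.715.
Because errors are independent across components, Cov(Tᵢ,Tⱼ) = Cov(Xᵢ,Xⱼ); the off-diagonal part of the true-score variance is the same as above.
True-score variance = [2.2²·5.2²·0.76 + 1.4²·16.2²·0.90] + 259.459 = 562.408 + 259.459 = 821.867.
Reliability = 821.867 / 904.715 = 0.9084.

0.9084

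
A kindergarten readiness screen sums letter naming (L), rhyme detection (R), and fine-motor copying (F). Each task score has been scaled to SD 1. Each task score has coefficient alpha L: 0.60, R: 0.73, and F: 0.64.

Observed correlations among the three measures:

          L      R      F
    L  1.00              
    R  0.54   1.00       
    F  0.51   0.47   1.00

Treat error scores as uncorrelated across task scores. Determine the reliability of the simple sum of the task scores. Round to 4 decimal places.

Var(L+R+F) = 3 + 2·[0.54 + 0.51 + 0.47] = 3 + 3.04 = 6.04.
Because errors are independent across components, Cov(Tᵢ,Tⱼ) = Cov(Xᵢ,Xⱼ); the off-diagonal part of the true-score variance is the same as above.
True-score variance = [0.60 + 0.73 + 0.64] + 3.04 = 1.97 + 3.04 = 5.01.
Reliability = 5.01 / 6.04 = 0.8295.

0.8295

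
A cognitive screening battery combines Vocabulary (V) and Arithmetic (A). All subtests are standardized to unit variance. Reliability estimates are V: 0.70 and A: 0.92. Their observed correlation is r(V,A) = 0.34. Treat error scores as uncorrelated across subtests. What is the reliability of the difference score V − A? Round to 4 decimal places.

Var(V−A) = 1 + 1 − 2·0.34 = 2 − 0.68 = 1.32.
With uncorrelated errors the cross-covariances are all true-score covariance, so they carry over unchanged; only the diagonal terms shrink to ρᵢσᵢ².
True-score variance = [0.70 + 0.92] − 0.68 = 1.62 − 0.68 = 0.94.
Reliability = 0.94 / 1.32 = 0.7121.

0.7121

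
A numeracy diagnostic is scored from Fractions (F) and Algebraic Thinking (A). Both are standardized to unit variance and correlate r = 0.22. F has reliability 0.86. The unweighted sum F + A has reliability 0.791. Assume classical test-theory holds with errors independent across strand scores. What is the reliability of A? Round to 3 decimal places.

0.630

Var(F+A) = 2 + 2·0.22 = 2.440.
True-score variance = ρ_F + ρ_A + 2·0.22, so 0.791 = (0.86 + ρ_A + 0.44) / 2.440.
ρ_A = 0.791·2.440 − 0.86 − 0.44 = 0.630.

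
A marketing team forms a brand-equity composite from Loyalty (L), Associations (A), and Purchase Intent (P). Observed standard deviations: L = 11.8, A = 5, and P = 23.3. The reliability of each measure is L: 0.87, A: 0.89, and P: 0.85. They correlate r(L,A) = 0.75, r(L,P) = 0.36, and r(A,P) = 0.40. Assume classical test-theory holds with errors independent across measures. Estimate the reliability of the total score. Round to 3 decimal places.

Var(L+A+P) = 11.8² + 5² + 23.3² + 2·[11.8·5·0.75 + 11.8·23.3·0.36 + 5·23.3·0.40] = 707.13 + 379.657 = 1086.79.
Because errors are independent across components, Cov(Tᵢ,Tⱼ) = Cov(Xᵢ,Xⱼ); the off-diagonal part of the true-score variance is the same as above.
True-score variance = [11.8²·0.87 + 5²·0.89 + 23.3²·0.85] + 379.657 = 604.845 + 379.657 = 984.502.
Reliability = 984.502 / 1086.79 = 0.906.

0.906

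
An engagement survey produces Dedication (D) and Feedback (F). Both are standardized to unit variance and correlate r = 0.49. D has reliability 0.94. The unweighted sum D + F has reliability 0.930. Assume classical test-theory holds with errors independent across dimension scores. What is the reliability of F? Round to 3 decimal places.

Var(D+F) = 2 + 2·0.49 = 2.980.
True-score variance = ρ_D + ρ_F + 2·0.49, so 0.930 = (0.94 + ρ_F + 0.98) / 2.980.
ρ_F = 0.930·2.980 − 0.94 − 0.98 = 0.851.

0.851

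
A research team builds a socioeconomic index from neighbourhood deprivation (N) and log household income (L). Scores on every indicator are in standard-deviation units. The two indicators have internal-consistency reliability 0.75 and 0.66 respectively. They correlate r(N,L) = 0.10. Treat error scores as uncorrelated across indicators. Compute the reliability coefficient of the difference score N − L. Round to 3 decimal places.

Var(N−L) = 1 + 1 − 2·0.10 = 2 − 0.2 = 1.8.
Under uncorrelated errors the observed covariances equal the true-score covariances, so only the own-variance terms attenuate.
True-score variance = [0.75 + 0.66] − 0.2 = 1.41 − 0.2 = 1.21.
Reliability = 1.21 / 1.8 = 0.672.

0.672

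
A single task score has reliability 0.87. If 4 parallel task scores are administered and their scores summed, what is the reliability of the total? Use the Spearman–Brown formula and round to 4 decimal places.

ρ_k = kρ / (1 + (k−1)ρ) = 4·0.87 / (1 + 3·0.87) = 3.480 / 3.610 = 0.9640.

0.9640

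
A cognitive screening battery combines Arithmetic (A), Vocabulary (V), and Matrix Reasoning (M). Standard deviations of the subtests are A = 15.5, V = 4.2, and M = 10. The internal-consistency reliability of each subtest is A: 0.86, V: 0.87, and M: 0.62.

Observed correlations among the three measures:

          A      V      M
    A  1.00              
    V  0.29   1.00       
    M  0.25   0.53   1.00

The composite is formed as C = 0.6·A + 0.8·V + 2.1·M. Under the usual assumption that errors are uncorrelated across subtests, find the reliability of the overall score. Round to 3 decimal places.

0.752

Var(C) = 0.6²·15.5² + 0.8²·4.2² + 2.1²·10² + 2·[0.48·15.5·4.2·0.29 + 1.26·15.5·10·0.25 + 1.68·4.2·10·0.53] = 538.78 + 190.567 = 729.347.
Under uncorrelated errors the observed covariances equal the true-score covariances, so only the own-variance terms attenuate.
True-score variance = [0.6²·15.5²·0.86 + 0.8²·4.2²·0.87 + 2.1²·10²·0.62] + 190.567 = 357.623 + 190.567 = 548.191.
Reliability = 548.191 / 729.347 = 0.752.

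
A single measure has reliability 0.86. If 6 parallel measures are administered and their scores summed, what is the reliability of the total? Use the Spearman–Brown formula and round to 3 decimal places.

0.974

ρ_k = kρ / (1 + (k−1)ρ) = 6·0.86 / (1 + 5·0.86) = 5.160 / 5.300 = 0.974.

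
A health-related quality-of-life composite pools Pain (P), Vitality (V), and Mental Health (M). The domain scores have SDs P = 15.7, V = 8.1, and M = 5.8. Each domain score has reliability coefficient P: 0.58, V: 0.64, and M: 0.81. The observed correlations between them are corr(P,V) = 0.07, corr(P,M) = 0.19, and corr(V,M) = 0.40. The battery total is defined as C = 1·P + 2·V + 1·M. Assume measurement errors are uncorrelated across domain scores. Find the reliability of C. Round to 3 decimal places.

0.703

Var(C) = 15.7² + 2²·8.1² + 5.8² + 2·[2·15.7·8.1·0.07 + 15.7·5.8·0.19 + 2·8.1·5.8·0.40] = 542.57 + 145.378 = 687.948.
Under uncorrelated errors the observed covariances equal the true-score covariances, so only the own-variance terms attenuate.
True-score variance = [15.7²·0.58 + 2²·8.1²·0.64 + 5.8²·0.81] + 145.378 = 338.174 + 145.378 = 483.553.
Reliability = 483.553 / 687.948 = 0.703.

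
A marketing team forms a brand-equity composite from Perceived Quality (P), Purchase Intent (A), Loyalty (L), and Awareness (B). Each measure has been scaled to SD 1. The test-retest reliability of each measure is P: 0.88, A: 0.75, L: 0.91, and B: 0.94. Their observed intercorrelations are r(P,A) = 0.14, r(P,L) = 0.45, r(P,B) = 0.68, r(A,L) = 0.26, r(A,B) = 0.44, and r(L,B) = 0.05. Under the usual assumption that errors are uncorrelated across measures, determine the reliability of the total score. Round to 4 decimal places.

0.9353

Var(P+A+L+B) = 4 + 2·[0.14 + 0.45 + 0.68 + 0.26 + 0.44 + 0.05] = 4 + 4.04 = 8.04.
Under uncorrelated errors the observed covariances equal the true-score covariances, so only the own-variance terms attenuate.
True-score variance = [0.88 + 0.75 + 0.91 + 0.94] + 4.04 = 3.48 + 4.04 = 7.52.
Reliability = 7.52 / 8.04 = 0.9353.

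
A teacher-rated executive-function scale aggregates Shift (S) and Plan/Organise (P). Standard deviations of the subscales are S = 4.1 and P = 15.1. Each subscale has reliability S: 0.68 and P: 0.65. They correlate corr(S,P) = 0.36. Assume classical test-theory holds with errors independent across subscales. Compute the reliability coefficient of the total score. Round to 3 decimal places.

Var(S+P) = 4.1² + 15.1² + 2·[4.1·15.1·0.36] = 244.82 + 44.5752 = 289.395.
Under uncorrelated errors the observed covariances equal the true-score covariances, so only the own-variance terms attenuate.
True-score variance = [4.1²·0.68 + 15.1²·0.65] + 44.5752 = 159.637 + 44.5752 = 204.213.
Reliability = 204.213 / 289.395 = 0.706.

0.706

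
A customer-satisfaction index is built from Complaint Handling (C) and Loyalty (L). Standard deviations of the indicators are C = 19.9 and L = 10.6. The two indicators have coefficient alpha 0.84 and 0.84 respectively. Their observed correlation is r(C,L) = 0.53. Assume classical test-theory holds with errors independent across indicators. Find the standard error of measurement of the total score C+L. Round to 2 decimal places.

9.02

Var(total) = 508.37 + 223.596 = 731.966.
True-score variance = 427.031 + 223.596 = 650.627, so reliability = 0.8889.
Error variance = 731.966 − 650.627 = 81.3392; SEM = √81.3392 = 9.02.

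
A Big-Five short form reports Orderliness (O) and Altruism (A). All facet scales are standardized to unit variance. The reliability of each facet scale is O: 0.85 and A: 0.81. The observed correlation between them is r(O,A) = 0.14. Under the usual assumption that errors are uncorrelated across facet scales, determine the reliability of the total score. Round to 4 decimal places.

0.8509

Var(O+A) = 2 + 2·[0.14] = 2 + 0.28 = 2.28.
With uncorrelated errors the cross-covariances are all true-score covariance, so they carry over unchanged; only the diagonal terms shrink to ρᵢσᵢ².
True-score variance = [0.85 + 0.81] + 0.28 = 1.66 + 0.28 = 1.94.
Reliability = 1.94 / 2.28 = 0.8509.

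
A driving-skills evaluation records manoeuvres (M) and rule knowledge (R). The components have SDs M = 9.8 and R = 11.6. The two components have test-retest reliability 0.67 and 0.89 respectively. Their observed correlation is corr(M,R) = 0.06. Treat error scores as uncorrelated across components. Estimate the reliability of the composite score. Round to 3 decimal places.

Var(M+R) = 9.8² + 11.6² + 2·[9.8·11.6·0.06] = 230.6 + 13.6416 = 244.242.
Because errors are independent across components, Cov(Tᵢ,Tⱼ) = Cov(Xᵢ,Xⱼ); the off-diagonal part of the true-score variance is the same as above.
True-score variance = [9.8²·0.67 + 11.6²·0.89] + 13.6416 = 184.105 + 13.6416 = 197.747.
Reliability = 197.747 / 244.242 = 0.810.

0.810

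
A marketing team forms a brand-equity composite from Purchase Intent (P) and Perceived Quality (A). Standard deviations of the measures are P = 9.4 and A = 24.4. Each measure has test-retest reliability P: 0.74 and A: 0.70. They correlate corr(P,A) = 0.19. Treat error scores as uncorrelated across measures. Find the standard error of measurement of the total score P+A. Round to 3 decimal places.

Var(total) = 683.72 + 87.1568 = 770.877.
True-score variance = 482.138 + 87.1568 = 569.295, so reliability = 0.7385.
Error variance = 770.877 − 569.295 = 201.582; SEM = √201.582 = 14.198.

14.198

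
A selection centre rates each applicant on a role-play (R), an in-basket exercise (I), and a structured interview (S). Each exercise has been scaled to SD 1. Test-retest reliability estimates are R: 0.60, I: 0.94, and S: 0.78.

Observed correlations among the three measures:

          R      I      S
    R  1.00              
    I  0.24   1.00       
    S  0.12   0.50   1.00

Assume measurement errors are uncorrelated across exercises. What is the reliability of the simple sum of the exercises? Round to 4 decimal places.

Var(R+I+S) = 3 + 2·[0.24 + 0.12 + 0.50] = 3 + 1.72 = 4.72.
With uncorrelated errors the cross-covariances are all true-score covariance, so they carry over unchanged; only the diagonal terms shrink to ρᵢσᵢ².
True-score variance = [0.60 + 0.94 + 0.78] + 1.72 = 2.32 + 1.72 = 4.04.
Reliability = 4.04 / 4.72 = 0.8559.

0.8559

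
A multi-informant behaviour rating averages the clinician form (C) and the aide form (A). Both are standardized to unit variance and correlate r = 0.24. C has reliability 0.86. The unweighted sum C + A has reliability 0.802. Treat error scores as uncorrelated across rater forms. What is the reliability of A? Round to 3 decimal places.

Var(C+A) = 2 + 2·0.24 = 2.480.
True-score variance = ρ_C + ρ_A + 2·0.24, so 0.802 = (0.86 + ρ_A + 0.48) / 2.480.
ρ_A = 0.802·2.480 − 0.86 − 0.48 = 0.649.

0.649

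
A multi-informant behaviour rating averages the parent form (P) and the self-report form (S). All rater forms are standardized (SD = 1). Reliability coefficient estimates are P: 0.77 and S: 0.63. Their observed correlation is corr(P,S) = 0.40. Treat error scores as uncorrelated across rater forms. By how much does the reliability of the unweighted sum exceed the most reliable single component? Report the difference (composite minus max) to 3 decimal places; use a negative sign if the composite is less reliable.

Var(sum) = 2 + 0.8 = 2.8; true-score variance = 1.4 + 0.8 = 2.2; composite reliability = 0.7857.
Max component reliability = 0.7700.
Difference = 0.7857 − 0.7700 = 0.016.

0.016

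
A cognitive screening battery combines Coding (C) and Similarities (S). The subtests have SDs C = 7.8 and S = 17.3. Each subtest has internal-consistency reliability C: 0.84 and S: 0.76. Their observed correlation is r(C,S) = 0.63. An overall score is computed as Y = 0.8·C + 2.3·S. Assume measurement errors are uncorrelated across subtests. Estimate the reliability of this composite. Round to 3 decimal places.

Var(Y) = 0.8²·7.8² + 2.3²·17.3² + 2·[1.84·7.8·17.3·0.63] = 1622.18 + 312.845 = 1935.03.
Under uncorrelated errors the observed covariances equal the true-score covariances, so only the own-variance terms attenuate.
True-score variance = [0.8²·7.8²·0.84 + 2.3²·17.3²·0.76] + 312.845 = 1235.97 + 312.845 = 1548.82.
Reliability = 1548.82 / 1935.03 = 0.800.

0.800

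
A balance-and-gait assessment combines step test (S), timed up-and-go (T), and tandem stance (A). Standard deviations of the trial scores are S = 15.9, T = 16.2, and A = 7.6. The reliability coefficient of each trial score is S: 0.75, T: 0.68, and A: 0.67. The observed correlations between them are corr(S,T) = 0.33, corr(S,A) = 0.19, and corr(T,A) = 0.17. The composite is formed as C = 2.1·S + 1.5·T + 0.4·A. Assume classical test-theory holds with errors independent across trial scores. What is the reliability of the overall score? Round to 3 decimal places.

0.797

Var(C) = 2.1²·15.9² + 1.5²·16.2² + 0.4²·7.6² + 2·[3.15·15.9·16.2·0.33 + 0.84·15.9·7.6·0.19 + 0.6·16.2·7.6·0.17] = 1714.62 + 599.197 = 2313.82.
Under uncorrelated errors the observed covariances equal the true-score covariances, so only the own-variance terms attenuate.
True-score variance = [2.1²·15.9²·0.75 + 1.5²·16.2²·0.68 + 0.4²·7.6²·0.67] + 599.197 = 1243.89 + 599.197 = 1843.09.
Reliability = 1843.09 / 2313.82 = 0.797.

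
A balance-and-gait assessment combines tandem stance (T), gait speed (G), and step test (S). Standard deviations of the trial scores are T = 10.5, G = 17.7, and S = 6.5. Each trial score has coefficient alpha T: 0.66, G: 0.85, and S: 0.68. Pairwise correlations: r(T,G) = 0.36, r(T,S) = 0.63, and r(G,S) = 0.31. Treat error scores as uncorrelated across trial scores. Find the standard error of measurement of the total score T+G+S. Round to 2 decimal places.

Var(total) = 465.79 + 291.138 = 756.928.
True-score variance = 367.791 + 291.138 = 658.929, so reliability = 0.8705.
Error variance = 756.928 − 658.929 = 97.9985; SEM = √97.9985 = 9.90.

9.90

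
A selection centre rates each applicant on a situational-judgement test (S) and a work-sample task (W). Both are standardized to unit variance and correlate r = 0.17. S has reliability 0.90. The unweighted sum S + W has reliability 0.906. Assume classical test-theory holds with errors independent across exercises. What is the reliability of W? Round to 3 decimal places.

0.880

Var(S+W) = 2 + 2·0.17 = 2.340.
True-score variance = ρ_S + ρ_W + 2·0.17, so 0.906 = (0.90 + ρ_W + 0.34) / 2.340.
ρ_W = 0.906·2.340 − 0.90 − 0.34 = 0.880.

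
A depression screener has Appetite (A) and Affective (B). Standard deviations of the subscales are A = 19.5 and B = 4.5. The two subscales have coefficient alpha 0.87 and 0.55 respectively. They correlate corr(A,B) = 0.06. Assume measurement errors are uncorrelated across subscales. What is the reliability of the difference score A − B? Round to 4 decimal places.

Var(A−B) = 19.5² + 4.5² − 2·19.5·4.5·0.06 = 400.5 − 10.53 = 389.97.
Because errors are independent across components, Cov(Tᵢ,Tⱼ) = Cov(Xᵢ,Xⱼ); the off-diagonal part of the true-score variance is the same as above.
True-score variance = [19.5²·0.87 + 4.5²·0.55] − 10.53 = 341.955 − 10.53 = 331.425.
Reliability = 331.425 / 389.97 = 0.8499.

0.8499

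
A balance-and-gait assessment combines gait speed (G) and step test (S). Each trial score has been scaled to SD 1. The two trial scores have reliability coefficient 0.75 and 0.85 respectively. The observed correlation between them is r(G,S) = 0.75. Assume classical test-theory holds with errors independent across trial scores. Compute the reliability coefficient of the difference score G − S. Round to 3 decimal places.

0.200

Var(G−S) = 1 + 1 − 2·0.75 = 2 − 1.5 = 0.5.
With uncorrelated errors the cross-covariances are all true-score covariance, so they carry over unchanged; only the diagonal terms shrink to ρᵢσᵢ².
True-score variance = [0.75 + 0.85] − 1.5 = 1.6 − 1.5 = 0.1.
Reliability = 0.1 / 0.5 = 0.200.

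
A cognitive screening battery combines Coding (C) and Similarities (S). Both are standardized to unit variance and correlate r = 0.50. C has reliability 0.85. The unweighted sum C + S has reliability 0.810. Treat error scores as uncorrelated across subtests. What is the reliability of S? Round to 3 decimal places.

Var(C+S) = 2 + 2·0.50 = 3.000.
True-score variance = ρ_C + ρ_S + 2·0.50, so 0.810 = (0.85 + ρ_S + 1.00) / 3.000.
ρ_S = 0.810·3.000 − 0.85 − 1.00 = 0.580.

0.580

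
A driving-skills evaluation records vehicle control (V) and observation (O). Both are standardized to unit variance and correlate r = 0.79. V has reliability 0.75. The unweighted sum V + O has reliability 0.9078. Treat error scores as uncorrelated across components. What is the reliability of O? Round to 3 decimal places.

0.920

Var(V+O) = 2 + 2·0.79 = 3.580.
True-score variance = ρ_V + ρ_O + 2·0.79, so 0.9078 = (0.75 + ρ_O + 1.58) / 3.580.
ρ_O = 0.9078·3.580 − 0.75 − 1.58 = 0.920.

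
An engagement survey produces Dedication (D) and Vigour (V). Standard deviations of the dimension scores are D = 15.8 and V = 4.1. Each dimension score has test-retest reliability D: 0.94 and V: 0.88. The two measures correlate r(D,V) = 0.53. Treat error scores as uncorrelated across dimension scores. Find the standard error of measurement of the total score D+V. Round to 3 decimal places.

Var(total) = 266.45 + 68.6668 = 335.117.
True-score variance = 249.454 + 68.6668 = 318.121, so reliability = 0.9493.
Error variance = 335.117 − 318.121 = 16.9956; SEM = √16.9956 = 4.123.

4.123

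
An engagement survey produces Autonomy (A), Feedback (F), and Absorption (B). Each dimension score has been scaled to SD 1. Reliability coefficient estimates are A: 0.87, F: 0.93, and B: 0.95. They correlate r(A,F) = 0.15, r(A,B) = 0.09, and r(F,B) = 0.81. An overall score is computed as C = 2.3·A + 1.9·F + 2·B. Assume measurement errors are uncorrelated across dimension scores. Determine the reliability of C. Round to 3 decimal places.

Var(C) = 2.3² + 1.9² + 2² + 2·[4.37·0.15 + 4.6·0.09 + 3.8·0.81] = 12.9 + 8.295 = 21.195.
Under uncorrelated errors the observed covariances equal the true-score covariances, so only the own-variance terms attenuate.
True-score variance = [2.3²·0.87 + 1.9²·0.93 + 2²·0.95] + 8.295 = 11.7596 + 8.295 = 20.0546.
Reliability = 20.0546 / 21.195 = 0.946.

0.946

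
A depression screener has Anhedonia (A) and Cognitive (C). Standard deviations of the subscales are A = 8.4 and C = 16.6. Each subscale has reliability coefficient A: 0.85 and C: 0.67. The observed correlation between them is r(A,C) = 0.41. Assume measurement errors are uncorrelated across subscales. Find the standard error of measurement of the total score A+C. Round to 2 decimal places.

10.08

Var(total) = 346.12 + 114.341 = 460.461.
True-score variance = 244.601 + 114.341 = 358.942, so reliability = 0.7795.
Error variance = 460.461 − 358.942 = 101.519; SEM = √101.519 = 10.08.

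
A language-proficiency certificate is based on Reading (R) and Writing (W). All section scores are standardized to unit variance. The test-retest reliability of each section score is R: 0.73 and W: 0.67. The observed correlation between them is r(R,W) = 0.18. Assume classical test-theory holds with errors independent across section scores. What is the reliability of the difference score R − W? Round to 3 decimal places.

0.634

Var(R−W) = 1 + 1 − 2·0.18 = 2 − 0.36 = 1.64.
Under uncorrelated errors the observed covariances equal the true-score covariances, so only the own-variance terms attenuate.
True-score variance = [0.73 + 0.67] − 0.36 = 1.4 − 0.36 = 1.04.
Reliability = 1.04 / 1.64 = 0.634.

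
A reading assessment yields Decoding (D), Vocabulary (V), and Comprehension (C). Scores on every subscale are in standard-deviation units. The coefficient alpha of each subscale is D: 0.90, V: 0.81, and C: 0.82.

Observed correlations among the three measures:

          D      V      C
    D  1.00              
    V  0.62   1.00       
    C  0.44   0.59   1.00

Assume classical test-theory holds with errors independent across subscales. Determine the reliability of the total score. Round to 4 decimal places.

Var(D+V+C) = 3 + 2·[0.62 + 0.44 + 0.59] = 3 + 3.3 = 6.3.
Because errors are independent across components, Cov(Tᵢ,Tⱼ) = Cov(Xᵢ,Xⱼ); the off-diagonal part of the true-score variance is the same as above.
True-score variance = [0.90 + 0.81 + 0.82] + 3.3 = 2.53 + 3.3 = 5.83.
Reliability = 5.83 / 6.3 = 0.9254.

0.9254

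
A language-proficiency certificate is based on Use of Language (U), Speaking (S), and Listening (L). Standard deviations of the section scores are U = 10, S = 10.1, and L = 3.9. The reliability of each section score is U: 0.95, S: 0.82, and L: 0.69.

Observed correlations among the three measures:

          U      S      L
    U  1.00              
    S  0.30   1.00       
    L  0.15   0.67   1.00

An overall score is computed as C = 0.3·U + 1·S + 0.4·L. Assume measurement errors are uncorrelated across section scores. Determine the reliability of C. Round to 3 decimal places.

0.873

Var(C) = 0.3²·10² + 10.1² + 0.4²·3.9² + 2·[0.3·10·10.1·0.30 + 0.12·10·3.9·0.15 + 0.4·10.1·3.9·0.67] = 113.444 + 40.697 = 154.141.
With uncorrelated errors the cross-covariances are all true-score covariance, so they carry over unchanged; only the diagonal terms shrink to ρᵢσᵢ².
True-score variance = [0.3²·10²·0.95 + 10.1²·0.82 + 0.4²·3.9²·0.69] + 40.697 = 93.8774 + 40.697 = 134.574.
Reliability = 134.574 / 154.141 = 0.873.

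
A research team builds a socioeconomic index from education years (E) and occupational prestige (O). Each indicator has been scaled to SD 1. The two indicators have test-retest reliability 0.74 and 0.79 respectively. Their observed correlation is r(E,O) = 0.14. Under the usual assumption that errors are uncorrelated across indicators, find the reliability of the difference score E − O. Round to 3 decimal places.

Var(E−O) = 1 + 1 − 2·0.14 = 2 − 0.28 = 1.72.
With uncorrelated errors the cross-covariances are all true-score covariance, so they carry over unchanged; only the diagonal terms shrink to ρᵢσᵢ².
True-score variance = [0.74 + 0.79] − 0.28 = 1.53 − 0.28 = 1.25.
Reliability = 1.25 / 1.72 = 0.727.

0.727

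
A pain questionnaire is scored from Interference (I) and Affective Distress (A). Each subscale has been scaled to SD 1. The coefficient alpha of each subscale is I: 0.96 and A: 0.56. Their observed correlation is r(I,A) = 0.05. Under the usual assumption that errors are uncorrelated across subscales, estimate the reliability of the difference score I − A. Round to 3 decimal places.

0.747

Var(I−A) = 1 + 1 − 2·0.05 = 2 − 0.1 = 1.9.
With uncorrelated errors the cross-covariances are all true-score covariance, so they carry over unchanged; only the diagonal terms shrink to ρᵢσᵢ².
True-score variance = [0.96 + 0.56] − 0.1 = 1.52 − 0.1 = 1.42.
Reliability = 1.42 / 1.9 = 0.747.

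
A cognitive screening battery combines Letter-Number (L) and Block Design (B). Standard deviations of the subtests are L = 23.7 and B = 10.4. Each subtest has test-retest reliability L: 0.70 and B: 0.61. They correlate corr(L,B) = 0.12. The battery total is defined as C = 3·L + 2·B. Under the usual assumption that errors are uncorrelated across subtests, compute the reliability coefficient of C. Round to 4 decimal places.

0.7116

Var(C) = 3²·23.7² + 2²·10.4² + 2·[6·23.7·10.4·0.12] = 5487.85 + 354.931 = 5842.78.
Because errors are independent across components, Cov(Tᵢ,Tⱼ) = Cov(Xᵢ,Xⱼ); the off-diagonal part of the true-score variance is the same as above.
True-score variance = [3²·23.7²·0.70 + 2²·10.4²·0.61] + 354.931 = 3802.56 + 354.931 = 4157.49.
Reliability = 4157.49 / 5842.78 = 0.7116.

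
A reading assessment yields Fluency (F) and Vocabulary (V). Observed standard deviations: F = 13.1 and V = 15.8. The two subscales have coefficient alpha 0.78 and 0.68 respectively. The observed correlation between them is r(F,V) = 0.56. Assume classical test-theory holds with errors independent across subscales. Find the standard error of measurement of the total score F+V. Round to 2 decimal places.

Var(total) = 421.25 + 231.818 = 653.068.
True-score variance = 303.611 + 231.818 = 535.429, so reliability = 0.8199.
Error variance = 653.068 − 535.429 = 117.639; SEM = √117.639 = 10.85.

10.85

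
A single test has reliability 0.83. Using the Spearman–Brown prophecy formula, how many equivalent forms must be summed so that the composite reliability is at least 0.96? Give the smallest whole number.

5

k ≥ ρ*(1−ρ₁)/(ρ₁(1−ρ*)) = 0.96·0.17 / (0.83·0.04) = 4.916.
Smallest integer k = 5.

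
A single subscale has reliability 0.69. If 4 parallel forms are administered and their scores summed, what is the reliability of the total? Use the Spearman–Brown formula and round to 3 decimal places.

0.899

ρ_k = kρ / (1 + (k−1)ρ) = 4·0.69 / (1 + 3·0.69) = 2.760 / 3.070 = 0.899.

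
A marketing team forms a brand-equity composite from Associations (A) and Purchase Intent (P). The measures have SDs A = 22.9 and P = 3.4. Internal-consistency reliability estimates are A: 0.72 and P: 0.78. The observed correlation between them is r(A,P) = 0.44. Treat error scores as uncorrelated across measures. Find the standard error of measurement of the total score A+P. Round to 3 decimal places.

12.222

Var(total) = 535.97 + 68.5168 = 604.487.
True-score variance = 386.592 + 68.5168 = 455.109, so reliability = 0.7529.
Error variance = 604.487 − 455.109 = 149.378; SEM = √149.378 = 12.222.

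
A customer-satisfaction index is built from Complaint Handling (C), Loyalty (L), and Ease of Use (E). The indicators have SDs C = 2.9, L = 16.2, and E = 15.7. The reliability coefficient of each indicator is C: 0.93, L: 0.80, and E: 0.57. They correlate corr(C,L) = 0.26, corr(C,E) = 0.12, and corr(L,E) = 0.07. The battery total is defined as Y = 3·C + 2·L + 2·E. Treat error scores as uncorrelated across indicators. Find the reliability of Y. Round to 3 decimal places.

0.741

Var(Y) = 3²·2.9² + 2²·16.2² + 2²·15.7² + 2·[6·2.9·16.2·0.26 + 6·2.9·15.7·0.12 + 4·16.2·15.7·0.07] = 2111.41 + 354.571 = 2465.98.
Because errors are independent across components, Cov(Tᵢ,Tⱼ) = Cov(Xᵢ,Xⱼ); the off-diagonal part of the true-score variance is the same as above.
True-score variance = [3²·2.9²·0.93 + 2²·16.2²·0.80 + 2²·15.7²·0.57] + 354.571 = 1472.2 + 354.571 = 1826.77.
Reliability = 1826.77 / 2465.98 = 0.741.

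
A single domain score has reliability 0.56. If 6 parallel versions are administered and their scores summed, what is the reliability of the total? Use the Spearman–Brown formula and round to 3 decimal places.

0.884

ρ_k = kρ / (1 + (k−1)ρ) = 6·0.56 / (1 + 5·0.56) = 3.360 / 3.800 = 0.884.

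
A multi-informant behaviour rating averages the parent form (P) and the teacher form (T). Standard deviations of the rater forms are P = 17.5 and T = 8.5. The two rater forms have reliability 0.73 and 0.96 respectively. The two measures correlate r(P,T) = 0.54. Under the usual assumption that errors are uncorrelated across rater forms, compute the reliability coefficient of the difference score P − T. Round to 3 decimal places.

0.607

Var(P−T) = 17.5² + 8.5² − 2·17.5·8.5·0.54 = 378.5 − 160.65 = 217.85.
With uncorrelated errors the cross-covariances are all true-score covariance, so they carry over unchanged; only the diagonal terms shrink to ρᵢσᵢ².
True-score variance = [17.5²·0.73 + 8.5²·0.96] − 160.65 = 292.923 − 160.65 = 132.273.
Reliability = 132.273 / 217.85 = 0.607.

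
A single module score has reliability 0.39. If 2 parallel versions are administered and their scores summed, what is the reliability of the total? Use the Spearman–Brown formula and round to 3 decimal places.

0.561

ρ_k = kρ / (1 + (k−1)ρ) = 2·0.39 / (1 + 1·0.39) = 0.780 / 1.390 = 0.561.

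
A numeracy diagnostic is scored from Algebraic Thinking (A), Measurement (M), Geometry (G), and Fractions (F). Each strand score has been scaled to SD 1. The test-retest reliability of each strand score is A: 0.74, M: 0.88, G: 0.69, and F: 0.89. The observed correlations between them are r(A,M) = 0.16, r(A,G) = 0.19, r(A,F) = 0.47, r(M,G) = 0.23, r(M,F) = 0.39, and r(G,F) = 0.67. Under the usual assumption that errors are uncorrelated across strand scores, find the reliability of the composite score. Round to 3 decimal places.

Var(A+M+G+F) = 4 + 2·[0.16 + 0.19 + 0.47 + 0.23 + 0.39 + 0.67] = 4 + 4.22 = 8.22.
Because errors are independent across components, Cov(Tᵢ,Tⱼ) = Cov(Xᵢ,Xⱼ); the off-diagonal part of the true-score variance is the same as above.
True-score variance = [0.74 + 0.88 + 0.69 + 0.89] + 4.22 = 3.2 + 4.22 = 7.42.
Reliability = 7.42 / 8.22 = 0.903.

0.903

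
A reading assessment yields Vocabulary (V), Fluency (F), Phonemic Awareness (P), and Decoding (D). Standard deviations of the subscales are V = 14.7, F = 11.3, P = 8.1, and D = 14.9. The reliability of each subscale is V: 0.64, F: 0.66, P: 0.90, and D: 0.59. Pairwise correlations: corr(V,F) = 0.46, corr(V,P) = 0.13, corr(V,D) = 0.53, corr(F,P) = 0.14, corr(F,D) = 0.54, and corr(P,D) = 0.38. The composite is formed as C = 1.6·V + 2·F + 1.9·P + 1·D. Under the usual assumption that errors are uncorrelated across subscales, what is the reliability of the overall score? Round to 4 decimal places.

Var(C) = 1.6²·14.7² + 2²·11.3² + 1.9²·8.1² + 14.9² + 2·[3.2·14.7·11.3·0.46 + 3.04·14.7·8.1·0.13 + 1.6·14.7·14.9·0.53 + 3.8·11.3·8.1·0.14 + 2·11.3·14.9·0.54 + 1.9·8.1·14.9·0.38] = 1522.81 + 1589.96 = 3112.77.
Under uncorrelated errors the observed covariances equal the true-score covariances, so only the own-variance terms attenuate.
True-score variance = [1.6²·14.7²·0.64 + 2²·11.3²·0.66 + 1.9²·8.1²·0.90 + 14.9²·0.59] + 1589.96 = 1035.3 + 1589.96 = 2625.26.
Reliability = 2625.26 / 3112.77 = 0.8434.

0.8434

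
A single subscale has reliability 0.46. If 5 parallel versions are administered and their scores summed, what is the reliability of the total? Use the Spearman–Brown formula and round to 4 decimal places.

0.8099

ρ_k = kρ / (1 + (k−1)ρ) = 5·0.46 / (1 + 4·0.46) = 2.300 / 2.840 = 0.8099.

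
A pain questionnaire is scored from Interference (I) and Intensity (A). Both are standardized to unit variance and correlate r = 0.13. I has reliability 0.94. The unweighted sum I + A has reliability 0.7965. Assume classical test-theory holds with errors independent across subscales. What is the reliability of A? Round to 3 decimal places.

0.600

Var(I+A) = 2 + 2·0.13 = 2.260.
True-score variance = ρ_I + ρ_A + 2·0.13, so 0.7965 = (0.94 + ρ_A + 0.26) / 2.260.
ρ_A = 0.7965·2.260 − 0.94 − 0.26 = 0.600.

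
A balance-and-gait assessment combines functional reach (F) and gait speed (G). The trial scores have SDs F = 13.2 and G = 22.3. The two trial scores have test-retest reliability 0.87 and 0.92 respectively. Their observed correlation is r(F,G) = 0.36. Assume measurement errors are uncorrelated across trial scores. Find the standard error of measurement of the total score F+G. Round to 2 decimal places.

7.90

Var(total) = 671.53 + 211.939 = 883.469.
True-score variance = 609.096 + 211.939 = 821.035, so reliability = 0.9293.
Error variance = 883.469 − 821.035 = 62.4344; SEM = √62.4344 = 7.90.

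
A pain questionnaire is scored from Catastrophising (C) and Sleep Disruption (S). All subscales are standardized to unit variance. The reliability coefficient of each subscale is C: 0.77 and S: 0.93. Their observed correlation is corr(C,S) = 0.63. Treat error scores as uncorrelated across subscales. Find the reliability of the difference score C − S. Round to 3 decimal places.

Var(C−S) = 1 + 1 − 2·0.63 = 2 − 1.26 = 0.74.
Because errors are independent across components, Cov(Tᵢ,Tⱼ) = Cov(Xᵢ,Xⱼ); the off-diagonal part of the true-score variance is the same as above.
True-score variance = [0.77 + 0.93] − 1.26 = 1.7 − 1.26 = 0.44.
Reliability = 0.44 / 0.74 = 0.595.

0.595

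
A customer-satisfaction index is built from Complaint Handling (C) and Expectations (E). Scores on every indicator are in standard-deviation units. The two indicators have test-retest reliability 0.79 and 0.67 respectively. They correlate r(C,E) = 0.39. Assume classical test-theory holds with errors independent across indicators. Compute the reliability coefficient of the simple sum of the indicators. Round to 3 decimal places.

Var(C+E) = 2 + 2·[0.39] = 2 + 0.78 = 2.78.
Because errors are independent across components, Cov(Tᵢ,Tⱼ) = Cov(Xᵢ,Xⱼ); the off-diagonal part of the true-score variance is the same as above.
True-score variance = [0.79 + 0.67] + 0.78 = 1.46 + 0.78 = 2.24.
Reliability = 2.24 / 2.78 = 0.806.

0.806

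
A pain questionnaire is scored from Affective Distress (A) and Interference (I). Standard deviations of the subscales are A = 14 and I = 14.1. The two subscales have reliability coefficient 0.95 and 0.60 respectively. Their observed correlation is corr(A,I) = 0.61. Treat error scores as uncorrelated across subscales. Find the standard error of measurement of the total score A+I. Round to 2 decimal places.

Var(total) = 394.81 + 240.828 = 635.638.
True-score variance = 305.486 + 240.828 = 546.314, so reliability = 0.8595.
Error variance = 635.638 − 546.314 = 89.324; SEM = √89.324 = 9.45.

9.45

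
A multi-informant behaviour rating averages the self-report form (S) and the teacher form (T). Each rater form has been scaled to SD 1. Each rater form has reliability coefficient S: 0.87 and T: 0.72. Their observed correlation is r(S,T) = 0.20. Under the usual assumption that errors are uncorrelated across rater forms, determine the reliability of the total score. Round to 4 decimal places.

0.8292

Var(S+T) = 2 + 2·[0.20] = 2 + 0.4 = 2.4.
Because errors are independent across components, Cov(Tᵢ,Tⱼ) = Cov(Xᵢ,Xⱼ); the off-diagonal part of the true-score variance is the same as above.
True-score variance = [0.87 + 0.72] + 0.4 = 1.59 + 0.4 = 1.99.
Reliability = 1.99 / 2.4 = 0.8292.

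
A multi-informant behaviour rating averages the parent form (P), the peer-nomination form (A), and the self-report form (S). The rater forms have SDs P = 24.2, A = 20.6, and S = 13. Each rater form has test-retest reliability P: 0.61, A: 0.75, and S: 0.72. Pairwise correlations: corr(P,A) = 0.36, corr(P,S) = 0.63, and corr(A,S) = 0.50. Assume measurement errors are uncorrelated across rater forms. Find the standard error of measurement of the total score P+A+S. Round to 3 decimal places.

19.540

Var(total) = 1179 + 1023.13 = 2202.13.
True-score variance = 797.19 + 1023.13 = 1820.32, so reliability = 0.8266.
Error variance = 2202.13 − 1820.32 = 381.81; SEM = √381.81 = 19.540.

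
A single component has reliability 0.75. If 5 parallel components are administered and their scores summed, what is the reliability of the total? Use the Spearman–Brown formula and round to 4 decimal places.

0.9375

ρ_k = kρ / (1 + (k−1)ρ) = 5·0.75 / (1 + 4·0.75) = 3.750 / 4.000 = 0.9375.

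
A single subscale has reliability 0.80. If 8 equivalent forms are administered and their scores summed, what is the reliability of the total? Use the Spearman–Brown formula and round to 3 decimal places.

0.970

ρ_k = kρ / (1 + (k−1)ρ) = 8·0.80 / (1 + 7·0.80) = 6.400 / 6.600 = 0.970.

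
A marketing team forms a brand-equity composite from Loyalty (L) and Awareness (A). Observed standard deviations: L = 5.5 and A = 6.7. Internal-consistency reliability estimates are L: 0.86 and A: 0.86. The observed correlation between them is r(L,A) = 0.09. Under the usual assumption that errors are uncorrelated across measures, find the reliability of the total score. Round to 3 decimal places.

0.871

Var(L+A) = 5.5² + 6.7² + 2·[5.5·6.7·0.09] = 75.14 + 6.633 = 81.773.
Under uncorrelated errors the observed covariances equal the true-score covariances, so only the own-variance terms attenuate.
True-score variance = [5.5²·0.86 + 6.7²·0.86] + 6.633 = 64.6204 + 6.633 = 71.2534.
Reliability = 71.2534 / 81.773 = 0.871.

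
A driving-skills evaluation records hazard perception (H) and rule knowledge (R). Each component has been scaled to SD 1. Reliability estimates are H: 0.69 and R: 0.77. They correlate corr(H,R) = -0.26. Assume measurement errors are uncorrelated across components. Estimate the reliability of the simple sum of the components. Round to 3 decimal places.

0.635

Var(H+R) = 2 + 2·[(-0.26)] = 2 − 0.52 = 1.48.
Because errors are independent across components, Cov(Tᵢ,Tⱼ) = Cov(Xᵢ,Xⱼ); the off-diagonal part of the true-score variance is the same as above.
True-score variance = [0.69 + 0.77] − 0.52 = 1.46 − 0.52 = 0.94.
Reliability = 0.94 / 1.48 = 0.635.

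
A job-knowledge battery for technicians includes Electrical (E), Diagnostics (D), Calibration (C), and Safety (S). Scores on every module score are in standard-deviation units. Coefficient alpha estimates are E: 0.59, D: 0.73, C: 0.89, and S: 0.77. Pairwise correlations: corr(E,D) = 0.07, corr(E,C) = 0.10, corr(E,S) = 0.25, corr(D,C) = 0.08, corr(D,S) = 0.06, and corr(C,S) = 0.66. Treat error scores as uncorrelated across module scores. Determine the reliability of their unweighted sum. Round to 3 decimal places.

Var(E+D+C+S) = 4 + 2·[0.07 + 0.10 + 0.25 + 0.08 + 0.06 + 0.66] = 4 + 2.44 = 6.44.
Under uncorrelated errors the observed covariances equal the true-score covariances, so only the own-variance terms attenuate.
True-score variance = [0.59 + 0.73 + 0.89 + 0.77] + 2.44 = 2.98 + 2.44 = 5.42.
Reliability = 5.42 / 6.44 = 0.842.

0.842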